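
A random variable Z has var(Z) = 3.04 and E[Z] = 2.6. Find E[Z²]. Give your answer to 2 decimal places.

9.80

E[Z²] = var(Z) + (E[Z])² = 3.04 + (2.6)² = 9.8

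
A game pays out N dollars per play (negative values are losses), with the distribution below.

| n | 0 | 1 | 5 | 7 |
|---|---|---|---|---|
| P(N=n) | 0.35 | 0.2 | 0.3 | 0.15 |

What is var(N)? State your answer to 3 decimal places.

E[N] = (0)(0.35) + (1)(0.2) + (5)(0.3) + (7)(0.15) = 2.75
E[N²] = (0)²(0.35) + (1)²(0.2) + (5)²(0.3) + (7)²(0.15) = 15.05
var(N) = E[N²] − (E[N])² = 15.05 − (2.75)² = 7.4875

7.488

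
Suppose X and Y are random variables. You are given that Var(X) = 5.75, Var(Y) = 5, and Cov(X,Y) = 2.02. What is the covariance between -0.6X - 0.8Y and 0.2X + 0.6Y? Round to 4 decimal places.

Cov(-0.6X - 0.8Y, 0.2X + 0.6Y) = (-0.6)(0.2)Var(X) + (-0.8)(0.6)Var(Y) + [(-0.6)(0.6) + (-0.8)(0.2)]Cov(X,Y)
= -0.12·5.75 + -0.48·5 + -0.52·2.02 = -4.1404

-4.1404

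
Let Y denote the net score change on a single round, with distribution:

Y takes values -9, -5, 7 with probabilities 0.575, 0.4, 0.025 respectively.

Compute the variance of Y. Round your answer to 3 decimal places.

8.800

E[Y] = (-9)(0.575) + (-5)(0.4) + (7)(0.025) = -7
E[Y²] = (-9)²(0.575) + (-5)²(0.4) + (7)²(0.025) = 57.8
V(Y) = E[Y²] − (E[Y])² = 57.8 − (-7)² = 8.8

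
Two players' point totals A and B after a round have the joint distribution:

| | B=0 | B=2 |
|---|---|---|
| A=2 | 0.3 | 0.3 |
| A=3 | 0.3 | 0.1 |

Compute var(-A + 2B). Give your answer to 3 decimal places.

E[A] = 2.4,  E[B] = 0.8,  E[AB] = 1.8
var(A) = 6 − (2.4)² = 0.24;  var(B) = 1.6 − (0.8)² = 0.96
cov(A,B) = 1.8 − (2.4)(0.8) = -0.12
var(-A + 2B) = (-1)²·0.24 + (2)²·0.96 + 2·(-1)·(2)·-0.12 = 4.56

4.560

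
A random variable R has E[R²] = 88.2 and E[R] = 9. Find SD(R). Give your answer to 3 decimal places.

var(R) = 88.2 − (9)² = 7.2
SD(R) = √7.2 ≈ 2.683

2.683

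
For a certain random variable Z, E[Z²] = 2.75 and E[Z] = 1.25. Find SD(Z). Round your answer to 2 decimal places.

1.09

Var(Z) = 2.75 − (1.25)² = 1.1875
SD(Z) = √1.1875 ≈ 1.09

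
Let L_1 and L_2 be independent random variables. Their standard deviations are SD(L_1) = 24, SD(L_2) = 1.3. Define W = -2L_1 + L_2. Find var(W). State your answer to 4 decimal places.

2305.6900

var(L_1) = 576, var(L_2) = 1.69
By independence, var(W) = (-2)²var(L_1) + (1)²var(L_2)
= (-2)²·576 + (1)²·1.69 = 2305.69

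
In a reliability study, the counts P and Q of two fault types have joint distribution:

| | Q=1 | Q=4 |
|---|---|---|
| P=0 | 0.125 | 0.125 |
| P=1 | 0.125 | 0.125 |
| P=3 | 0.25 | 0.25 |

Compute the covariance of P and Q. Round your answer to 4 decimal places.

0.0000

E[P] = 1.75,  E[Q] = 2.5
E[PQ] = 4.375
Cov(P,Q) = E[PQ] − E[P]E[Q] = 4.375 − (1.75)(2.5) = 0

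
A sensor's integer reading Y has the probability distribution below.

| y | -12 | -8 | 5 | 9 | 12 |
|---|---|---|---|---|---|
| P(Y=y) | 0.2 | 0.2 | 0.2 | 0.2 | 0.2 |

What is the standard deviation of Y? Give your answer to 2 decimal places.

E[Y] = (-12)(0.2) + (-8)(0.2) + (5)(0.2) + (9)(0.2) + (12)(0.2) = 1.2
E[Y²] = (-12)²(0.2) + (-8)²(0.2) + (5)²(0.2) + (9)²(0.2) + (12)²(0.2) = 91.6
Var(Y) = E[Y²] − (E[Y])² = 91.6 − (1.2)² = 90.16
σ(Y) = √90.16 ≈ 9.50

9.50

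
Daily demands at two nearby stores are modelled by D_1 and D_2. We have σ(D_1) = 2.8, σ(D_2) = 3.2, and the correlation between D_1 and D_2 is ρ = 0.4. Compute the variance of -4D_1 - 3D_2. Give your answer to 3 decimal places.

303.616

Var(D_1) = (2.8)² = 7.84;  Var(D_2) = (3.2)² = 10.24
Cov(D_1,D_2) = ρ·σ(D_1)·σ(D_2) = 0.4·2.8·3.2 = 3.584
Var(-4D_1 - 3D_2) = (-4)²·Var(D_1) + (-3)²·Var(D_2) + 2·(-4)·(-3)·Cov(D_1,D_2)
= 16·7.84 + 9·10.24 + 24·3.584 = 303.616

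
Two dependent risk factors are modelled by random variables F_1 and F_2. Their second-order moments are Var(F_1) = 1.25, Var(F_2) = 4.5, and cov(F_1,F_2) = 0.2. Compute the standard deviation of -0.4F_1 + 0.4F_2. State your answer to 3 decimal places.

0.925

Var(-0.4F_1 + 0.4F_2) = (-0.4)²·Var(F_1) + (0.4)²·Var(F_2) + 2·(-0.4)·(0.4)·cov(F_1,F_2)
= 0.16·1.25 + 0.16·4.5 + -0.32·0.2 = 0.856
σ(-0.4F_1 + 0.4F_2) = √0.856 ≈ 0.925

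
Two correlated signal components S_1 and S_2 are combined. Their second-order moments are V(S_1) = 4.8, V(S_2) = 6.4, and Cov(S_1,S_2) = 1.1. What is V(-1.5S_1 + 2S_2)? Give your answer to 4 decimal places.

V(-1.5S_1 + 2S_2) = (-1.5)²·V(S_1) + (2)²·V(S_2) + 2·(-1.5)·(2)·Cov(S_1,S_2)
= 2.25·4.8 + 4·6.4 + -6·1.1 = 29.8

29.8000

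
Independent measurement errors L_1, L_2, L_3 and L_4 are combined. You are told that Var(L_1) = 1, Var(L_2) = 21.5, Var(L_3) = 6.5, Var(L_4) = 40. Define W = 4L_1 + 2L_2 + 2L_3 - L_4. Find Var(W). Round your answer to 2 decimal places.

By independence, Var(W) = (4)²Var(L_1) + (2)²Var(L_2) + (2)²Var(L_3) + (-1)²Var(L_4)
= (4)²·1 + (2)²·21.5 + (2)²·6.5 + (-1)²·40 = 168

168.00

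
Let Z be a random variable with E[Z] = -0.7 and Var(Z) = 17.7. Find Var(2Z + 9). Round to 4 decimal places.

Var(2Z + 9) = (2)²·Var(Z) = 4·17.7 = 70.8

70.8000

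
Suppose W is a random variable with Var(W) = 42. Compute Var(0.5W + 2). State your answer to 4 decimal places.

10.5000

Var(0.5W + 2) = (0.5)²·Var(W) = 0.25·42 = 10.5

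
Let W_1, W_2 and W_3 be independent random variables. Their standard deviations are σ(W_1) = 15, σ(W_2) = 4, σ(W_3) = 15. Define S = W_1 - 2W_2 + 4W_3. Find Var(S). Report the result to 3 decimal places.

Var(W_1) = 225, Var(W_2) = 16, Var(W_3) = 225
By independence, Var(S) = (1)²Var(W_1) + (-2)²Var(W_2) + (4)²Var(W_3)
= (1)²·225 + (-2)²·16 + (4)²·225 = 3889

3889.000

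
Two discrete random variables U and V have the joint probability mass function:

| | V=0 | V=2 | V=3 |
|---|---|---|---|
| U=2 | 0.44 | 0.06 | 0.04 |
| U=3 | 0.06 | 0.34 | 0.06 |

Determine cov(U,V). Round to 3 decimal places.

E[U] = 2.46,  E[V] = 1.1
E[UV] = 3.06
cov(U,V) = E[UV] − E[U]E[V] = 3.06 − (2.46)(1.1) = 0.354

0.354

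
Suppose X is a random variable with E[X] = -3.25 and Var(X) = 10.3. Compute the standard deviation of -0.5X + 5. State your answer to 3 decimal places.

1.605

Var(-0.5X + 5) = (-0.5)²·10.3 = 2.575
sd(-0.5X + 5) = √2.575 ≈ 1.605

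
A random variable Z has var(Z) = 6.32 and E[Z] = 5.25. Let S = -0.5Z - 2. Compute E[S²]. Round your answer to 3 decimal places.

22.971

E[-0.5Z - 2] = -0.5·5.25 − 2 = -4.625
var(-0.5Z - 2) = (-0.5)²·6.32 = 1.58
E[S²] = var(S) + (E[S])² = 1.58 + (-4.625)² = 22.970625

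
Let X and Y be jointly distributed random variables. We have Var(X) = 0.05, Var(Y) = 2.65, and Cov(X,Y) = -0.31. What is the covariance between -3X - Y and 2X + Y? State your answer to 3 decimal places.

-1.400

Cov(-3X - Y, 2X + Y) = (-3)(2)Var(X) + (-1)(1)Var(Y) + [(-3)(1) + (-1)(2)]Cov(X,Y)
= -6·0.05 + -1·2.65 + -5·-0.31 = -1.4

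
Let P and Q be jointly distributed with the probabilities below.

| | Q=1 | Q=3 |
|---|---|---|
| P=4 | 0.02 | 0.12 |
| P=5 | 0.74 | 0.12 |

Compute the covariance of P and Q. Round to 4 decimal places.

-0.1728

E[P] = 4.86,  E[Q] = 1.48
E[PQ] = 7.02
Cov(P,Q) = E[PQ] − E[P]E[Q] = 7.02 − (4.86)(1.48) = -0.1728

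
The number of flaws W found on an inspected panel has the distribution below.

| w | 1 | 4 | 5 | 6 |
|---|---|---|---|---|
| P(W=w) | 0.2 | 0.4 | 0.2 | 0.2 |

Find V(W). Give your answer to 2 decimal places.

2.80

E[W] = (1)(0.2) + (4)(0.4) + (5)(0.2) + (6)(0.2) = 4
E[W²] = (1)²(0.2) + (4)²(0.4) + (5)²(0.2) + (6)²(0.2) = 18.8
V(W) = E[W²] − (E[W])² = 18.8 − (4)² = 2.8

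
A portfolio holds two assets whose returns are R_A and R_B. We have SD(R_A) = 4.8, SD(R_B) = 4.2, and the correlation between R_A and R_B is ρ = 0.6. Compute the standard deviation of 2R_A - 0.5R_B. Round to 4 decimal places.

8.5075

Var(R_A) = (4.8)² = 23.04;  Var(R_B) = (4.2)² = 17.64
cov(R_A,R_B) = ρ·SD(R_A)·SD(R_B) = 0.6·4.8·4.2 = 12.096
Var(2R_A - 0.5R_B) = (2)²·Var(R_A) + (-0.5)²·Var(R_B) + 2·(2)·(-0.5)·cov(R_A,R_B)
= 4·23.04 + 0.25·17.64 + -2·12.096 = 72.378
SD(2R_A - 0.5R_B) = √72.378 ≈ 8.5075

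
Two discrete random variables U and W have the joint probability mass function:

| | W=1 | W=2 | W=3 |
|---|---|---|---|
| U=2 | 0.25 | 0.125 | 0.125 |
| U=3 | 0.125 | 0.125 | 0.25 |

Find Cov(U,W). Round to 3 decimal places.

0.125

E[U] = 2.5,  E[W] = 2
E[UW] = 5.125
Cov(U,W) = E[UW] − E[U]E[W] = 5.125 − (2.5)(2) = 0.125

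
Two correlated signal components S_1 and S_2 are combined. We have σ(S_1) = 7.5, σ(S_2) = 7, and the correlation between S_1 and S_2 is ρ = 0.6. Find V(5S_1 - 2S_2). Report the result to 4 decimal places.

972.2500

V(S_1) = (7.5)² = 56.25;  V(S_2) = (7)² = 49
Cov(S_1,S_2) = ρ·σ(S_1)·σ(S_2) = 0.6·7.5·7 = 31.5
V(5S_1 - 2S_2) = (5)²·V(S_1) + (-2)²·V(S_2) + 2·(5)·(-2)·Cov(S_1,S_2)
= 25·56.25 + 4·49 + -20·31.5 = 972.25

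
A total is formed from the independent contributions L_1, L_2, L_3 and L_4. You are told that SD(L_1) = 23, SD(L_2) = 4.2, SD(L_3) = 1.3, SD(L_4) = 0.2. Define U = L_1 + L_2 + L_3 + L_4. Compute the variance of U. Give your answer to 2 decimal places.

Var(L_1) = 529, Var(L_2) = 17.64, Var(L_3) = 1.69, Var(L_4) = 0.04
By independence, Var(U) = (1)²Var(L_1) + (1)²Var(L_2) + (1)²Var(L_3) + (1)²Var(L_4)
= (1)²·529 + (1)²·17.64 + (1)²·1.69 + (1)²·0.04 = 548.37

548.37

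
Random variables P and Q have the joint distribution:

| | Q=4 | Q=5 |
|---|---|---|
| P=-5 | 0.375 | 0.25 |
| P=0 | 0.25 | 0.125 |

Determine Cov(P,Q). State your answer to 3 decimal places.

-0.078

E[P] = -3.125,  E[Q] = 4.375
E[PQ] = -13.75
Cov(P,Q) = E[PQ] − E[P]E[Q] = -13.75 − (-3.125)(4.375) = -0.078125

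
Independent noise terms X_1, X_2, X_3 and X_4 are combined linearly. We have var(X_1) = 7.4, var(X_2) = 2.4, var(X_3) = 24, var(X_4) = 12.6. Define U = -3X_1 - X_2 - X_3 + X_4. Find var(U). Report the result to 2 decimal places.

105.60

By independence, var(U) = (-3)²var(X_1) + (-1)²var(X_2) + (-1)²var(X_3) + (1)²var(X_4)
= (-3)²·7.4 + (-1)²·2.4 + (-1)²·24 + (1)²·12.6 = 105.6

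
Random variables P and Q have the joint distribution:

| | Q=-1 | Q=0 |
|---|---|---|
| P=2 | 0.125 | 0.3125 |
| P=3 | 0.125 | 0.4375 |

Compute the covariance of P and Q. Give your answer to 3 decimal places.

E[P] = 2.5625,  E[Q] = -0.25
E[PQ] = -0.625
Cov(P,Q) = E[PQ] − E[P]E[Q] = -0.625 − (2.5625)(-0.25) = 0.015625

0.016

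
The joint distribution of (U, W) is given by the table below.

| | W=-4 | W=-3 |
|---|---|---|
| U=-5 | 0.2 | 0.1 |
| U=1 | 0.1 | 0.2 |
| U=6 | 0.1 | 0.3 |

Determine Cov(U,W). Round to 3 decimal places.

E[U] = 1.2,  E[W] = -3.4
E[UW] = -3.3
Cov(U,W) = E[UW] − E[U]E[W] = -3.3 − (1.2)(-3.4) = 0.78

0.780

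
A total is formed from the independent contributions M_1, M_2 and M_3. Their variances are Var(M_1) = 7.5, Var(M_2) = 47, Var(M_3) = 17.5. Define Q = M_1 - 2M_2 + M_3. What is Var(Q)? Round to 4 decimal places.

213.0000

By independence, Var(Q) = (1)²Var(M_1) + (-2)²Var(M_2) + (1)²Var(M_3)
= (1)²·7.5 + (-2)²·47 + (1)²·17.5 = 213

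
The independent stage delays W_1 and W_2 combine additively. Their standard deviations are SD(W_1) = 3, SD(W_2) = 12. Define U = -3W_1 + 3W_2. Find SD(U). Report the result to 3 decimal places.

37.108

Var(W_1) = 9, Var(W_2) = 144
By independence, Var(U) = (-3)²Var(W_1) + (3)²Var(W_2)
= (-3)²·9 + (3)²·144 = 1377
SD(U) = √1377 ≈ 37.108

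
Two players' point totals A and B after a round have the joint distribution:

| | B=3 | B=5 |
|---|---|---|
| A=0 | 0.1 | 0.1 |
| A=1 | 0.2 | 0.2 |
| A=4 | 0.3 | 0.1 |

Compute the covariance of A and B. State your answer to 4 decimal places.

E[A] = 2,  E[B] = 3.8
E[AB] = 7.2
Cov(A,B) = E[AB] − E[A]E[B] = 7.2 − (2)(3.8) = -0.4

-0.4000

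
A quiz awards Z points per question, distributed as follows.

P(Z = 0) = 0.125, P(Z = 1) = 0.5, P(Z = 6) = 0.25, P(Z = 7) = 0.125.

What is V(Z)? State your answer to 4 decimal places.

E[Z] = (0)(0.125) + (1)(0.5) + (6)(0.25) + (7)(0.125) = 2.875
E[Z²] = (0)²(0.125) + (1)²(0.5) + (6)²(0.25) + (7)²(0.125) = 15.625
V(Z) = E[Z²] − (E[Z])² = 15.625 − (2.875)² = 7.359375

7.3594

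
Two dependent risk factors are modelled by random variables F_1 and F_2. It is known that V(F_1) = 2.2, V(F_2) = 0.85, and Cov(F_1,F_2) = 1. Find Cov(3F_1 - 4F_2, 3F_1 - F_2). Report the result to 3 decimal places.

8.200

Cov(3F_1 - 4F_2, 3F_1 - F_2) = (3)(3)V(F_1) + (-4)(-1)V(F_2) + [(3)(-1) + (-4)(3)]Cov(F_1,F_2)
= 9·2.2 + 4·0.85 + -15·1 = 8.2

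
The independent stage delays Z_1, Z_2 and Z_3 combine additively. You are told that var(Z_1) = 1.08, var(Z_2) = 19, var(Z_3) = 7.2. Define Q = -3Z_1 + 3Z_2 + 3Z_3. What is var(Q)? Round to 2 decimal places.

245.52

By independence, var(Q) = (-3)²var(Z_1) + (3)²var(Z_2) + (3)²var(Z_3)
= (-3)²·1.08 + (3)²·19 + (3)²·7.2 = 245.52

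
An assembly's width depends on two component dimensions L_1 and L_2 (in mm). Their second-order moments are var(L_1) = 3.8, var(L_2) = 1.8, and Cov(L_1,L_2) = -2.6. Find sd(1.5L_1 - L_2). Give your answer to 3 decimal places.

4.260

var(1.5L_1 - L_2) = (1.5)²·var(L_1) + (-1)²·var(L_2) + 2·(1.5)·(-1)·Cov(L_1,L_2)
= 2.25·3.8 + 1·1.8 + -3·-2.6 = 18.15
sd(1.5L_1 - L_2) = √18.15 ≈ 4.260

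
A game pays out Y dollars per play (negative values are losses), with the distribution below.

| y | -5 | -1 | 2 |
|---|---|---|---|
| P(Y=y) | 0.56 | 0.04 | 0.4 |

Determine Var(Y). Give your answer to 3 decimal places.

E[Y] = (-5)(0.56) + (-1)(0.04) + (2)(0.4) = -2.04
E[Y²] = (-5)²(0.56) + (-1)²(0.04) + (2)²(0.4) = 15.64
Var(Y) = E[Y²] − (E[Y])² = 15.64 − (-2.04)² = 11.4784

11.478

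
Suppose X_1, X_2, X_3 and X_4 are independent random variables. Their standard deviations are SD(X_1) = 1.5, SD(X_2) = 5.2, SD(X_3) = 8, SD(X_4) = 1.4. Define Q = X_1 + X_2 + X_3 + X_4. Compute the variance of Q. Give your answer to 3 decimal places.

Var(X_1) = 2.25, Var(X_2) = 27.04, Var(X_3) = 64, Var(X_4) = 1.96
By independence, Var(Q) = (1)²Var(X_1) + (1)²Var(X_2) + (1)²Var(X_3) + (1)²Var(X_4)
= (1)²·2.25 + (1)²·27.04 + (1)²·64 + (1)²·1.96 = 95.25

95.250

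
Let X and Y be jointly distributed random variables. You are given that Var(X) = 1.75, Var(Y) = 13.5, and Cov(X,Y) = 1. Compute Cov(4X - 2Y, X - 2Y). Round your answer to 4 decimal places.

Cov(4X - 2Y, X - 2Y) = (4)(1)Var(X) + (-2)(-2)Var(Y) + [(4)(-2) + (-2)(1)]Cov(X,Y)
= 4·1.75 + 4·13.5 + -10·1 = 51

51.0000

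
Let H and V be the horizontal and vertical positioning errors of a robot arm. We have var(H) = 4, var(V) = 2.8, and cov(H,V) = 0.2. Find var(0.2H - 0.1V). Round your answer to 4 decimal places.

0.1800

var(0.2H - 0.1V) = (0.2)²·var(H) + (-0.1)²·var(V) + 2·(0.2)·(-0.1)·cov(H,V)
= 0.04·4 + 0.01·2.8 + -0.04·0.2 = 0.18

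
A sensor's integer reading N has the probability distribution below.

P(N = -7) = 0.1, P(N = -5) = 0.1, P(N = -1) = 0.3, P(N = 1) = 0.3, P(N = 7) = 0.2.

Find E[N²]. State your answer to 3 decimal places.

E[N²] = (-7)²(0.1) + (-5)²(0.1) + (-1)²(0.3) + (1)²(0.3) + (7)²(0.2) = 17.8

17.800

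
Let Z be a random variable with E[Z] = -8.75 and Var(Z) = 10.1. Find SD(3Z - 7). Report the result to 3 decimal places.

Var(3Z - 7) = (3)²·10.1 = 90.9
SD(3Z - 7) = √90.9 ≈ 9.534

9.534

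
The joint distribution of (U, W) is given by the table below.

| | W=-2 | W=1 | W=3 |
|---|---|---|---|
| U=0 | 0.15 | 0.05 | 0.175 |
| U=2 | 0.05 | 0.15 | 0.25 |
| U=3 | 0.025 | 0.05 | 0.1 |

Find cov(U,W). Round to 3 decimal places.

E[U] = 1.425,  E[W] = 1.375
E[UW] = 2.5
cov(U,W) = E[UW] − E[U]E[W] = 2.5 − (1.425)(1.375) = 0.540625

0.541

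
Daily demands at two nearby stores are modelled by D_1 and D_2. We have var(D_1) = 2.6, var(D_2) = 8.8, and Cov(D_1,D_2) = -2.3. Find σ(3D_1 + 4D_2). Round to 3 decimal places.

10.440

var(3D_1 + 4D_2) = (3)²·var(D_1) + (4)²·var(D_2) + 2·(3)·(4)·Cov(D_1,D_2)
= 9·2.6 + 16·8.8 + 24·-2.3 = 109
σ(3D_1 + 4D_2) = √109 ≈ 10.440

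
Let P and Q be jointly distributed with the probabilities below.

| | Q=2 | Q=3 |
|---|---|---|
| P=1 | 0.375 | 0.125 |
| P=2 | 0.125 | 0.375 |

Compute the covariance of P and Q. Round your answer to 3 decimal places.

0.125

E[P] = 1.5,  E[Q] = 2.5
E[PQ] = 3.875
Cov(P,Q) = E[PQ] − E[P]E[Q] = 3.875 − (1.5)(2.5) = 0.125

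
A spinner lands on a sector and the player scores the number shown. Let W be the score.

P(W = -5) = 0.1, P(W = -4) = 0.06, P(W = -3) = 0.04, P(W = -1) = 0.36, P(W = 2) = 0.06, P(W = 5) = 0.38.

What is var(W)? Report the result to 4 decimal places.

E[W] = (-5)(0.1) + (-4)(0.06) + (-3)(0.04) + (-1)(0.36) + (2)(0.06) + (5)(0.38) = 0.8
E[W²] = (-5)²(0.1) + (-4)²(0.06) + (-3)²(0.04) + (-1)²(0.36) + (2)²(0.06) + (5)²(0.38) = 13.92
var(W) = E[W²] − (E[W])² = 13.92 − (0.8)² = 13.28

13.2800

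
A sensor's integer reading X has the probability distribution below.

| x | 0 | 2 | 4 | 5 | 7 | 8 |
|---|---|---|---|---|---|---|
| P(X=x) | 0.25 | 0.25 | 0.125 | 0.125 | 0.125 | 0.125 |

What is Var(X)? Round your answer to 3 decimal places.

E[X] = (0)(0.25) + (2)(0.25) + (4)(0.125) + (5)(0.125) + (7)(0.125) + (8)(0.125) = 3.5
E[X²] = (0)²(0.25) + (2)²(0.25) + (4)²(0.125) + (5)²(0.125) + (7)²(0.125) + (8)²(0.125) = 20.25
Var(X) = E[X²] − (E[X])² = 20.25 − (3.5)² = 8

8.000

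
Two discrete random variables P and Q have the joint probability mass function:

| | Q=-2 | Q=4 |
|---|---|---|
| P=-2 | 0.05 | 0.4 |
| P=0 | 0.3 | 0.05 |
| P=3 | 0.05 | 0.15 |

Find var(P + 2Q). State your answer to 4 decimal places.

33.9900

E[P] = -0.3,  E[Q] = 1.6,  E[PQ] = -1.5
var(P) = 3.6 − (-0.3)² = 3.51;  var(Q) = 11.2 − (1.6)² = 8.64
Cov(P,Q) = -1.5 − (-0.3)(1.6) = -1.02
var(P + 2Q) = (1)²·3.51 + (2)²·8.64 + 2·(1)·(2)·-1.02 = 33.99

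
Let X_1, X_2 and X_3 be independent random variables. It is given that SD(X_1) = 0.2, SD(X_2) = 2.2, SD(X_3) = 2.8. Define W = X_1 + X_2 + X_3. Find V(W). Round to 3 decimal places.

V(X_1) = 0.04, V(X_2) = 4.84, V(X_3) = 7.84
By independence, V(W) = (1)²V(X_1) + (1)²V(X_2) + (1)²V(X_3)
= (1)²·0.04 + (1)²·4.84 + (1)²·7.84 = 12.72

12.720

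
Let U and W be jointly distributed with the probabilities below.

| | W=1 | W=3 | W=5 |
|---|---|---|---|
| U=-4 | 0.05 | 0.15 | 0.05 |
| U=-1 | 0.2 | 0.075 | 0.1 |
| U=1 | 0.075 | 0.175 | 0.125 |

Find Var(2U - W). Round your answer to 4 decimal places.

E[U] = -1,  E[W] = 2.9,  E[UW] = -2.7
Var(U) = 4.75 − (-1)² = 3.75;  Var(W) = 10.8 − (2.9)² = 2.39
cov(U,W) = -2.7 − (-1)(2.9) = 0.2
Var(2U - W) = (2)²·3.75 + (-1)²·2.39 + 2·(2)·(-1)·0.2 = 16.59

16.5900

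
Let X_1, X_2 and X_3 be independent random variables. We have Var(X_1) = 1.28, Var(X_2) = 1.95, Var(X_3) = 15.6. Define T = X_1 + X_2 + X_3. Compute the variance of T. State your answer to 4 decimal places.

18.8300

By independence, Var(T) = (1)²Var(X_1) + (1)²Var(X_2) + (1)²Var(X_3)
= (1)²·1.28 + (1)²·1.95 + (1)²·15.6 = 18.83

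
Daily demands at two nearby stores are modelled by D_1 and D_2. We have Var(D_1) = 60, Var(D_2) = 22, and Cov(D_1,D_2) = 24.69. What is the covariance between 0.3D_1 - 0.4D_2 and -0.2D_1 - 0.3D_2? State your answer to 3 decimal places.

-1.207

Cov(0.3D_1 - 0.4D_2, -0.2D_1 - 0.3D_2) = (0.3)(-0.2)Var(D_1) + (-0.4)(-0.3)Var(D_2) + [(0.3)(-0.3) + (-0.4)(-0.2)]Cov(D_1,D_2)
= -0.06·60 + 0.12·22 + -0.01·24.69 = -1.2069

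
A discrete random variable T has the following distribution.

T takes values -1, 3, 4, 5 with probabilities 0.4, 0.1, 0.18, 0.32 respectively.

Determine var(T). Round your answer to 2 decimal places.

7.25

E[T] = (-1)(0.4) + (3)(0.1) + (4)(0.18) + (5)(0.32) = 2.22
E[T²] = (-1)²(0.4) + (3)²(0.1) + (4)²(0.18) + (5)²(0.32) = 12.18
var(T) = E[T²] − (E[T])² = 12.18 − (2.22)² = 7.2516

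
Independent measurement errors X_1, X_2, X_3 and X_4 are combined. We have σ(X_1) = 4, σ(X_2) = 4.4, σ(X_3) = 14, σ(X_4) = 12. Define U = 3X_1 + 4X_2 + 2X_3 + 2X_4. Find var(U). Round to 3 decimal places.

1813.760

var(X_1) = 16, var(X_2) = 19.36, var(X_3) = 196, var(X_4) = 144
By independence, var(U) = (3)²var(X_1) + (4)²var(X_2) + (2)²var(X_3) + (2)²var(X_4)
= (3)²·16 + (4)²·19.36 + (2)²·196 + (2)²·144 = 1813.76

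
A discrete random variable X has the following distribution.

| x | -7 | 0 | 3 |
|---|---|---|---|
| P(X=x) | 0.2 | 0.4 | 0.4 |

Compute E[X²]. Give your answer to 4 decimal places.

E[X²] = (-7)²(0.2) + (0)²(0.4) + (3)²(0.4) = 13.4

13.4000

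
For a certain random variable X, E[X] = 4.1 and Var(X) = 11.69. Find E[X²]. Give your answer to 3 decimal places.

28.500

E[X²] = Var(X) + (E[X])² = 11.69 + (4.1)² = 28.5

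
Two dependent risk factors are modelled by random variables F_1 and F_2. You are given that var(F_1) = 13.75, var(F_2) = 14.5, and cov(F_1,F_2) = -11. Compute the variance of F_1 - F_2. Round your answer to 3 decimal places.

var(F_1 - F_2) = (1)²·var(F_1) + (-1)²·var(F_2) + 2·(1)·(-1)·cov(F_1,F_2)
= 1·13.75 + 1·14.5 + -2·-11 = 50.25

50.250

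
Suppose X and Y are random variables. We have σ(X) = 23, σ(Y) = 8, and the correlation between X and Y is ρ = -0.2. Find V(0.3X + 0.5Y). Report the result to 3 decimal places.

52.570

V(X) = (23)² = 529;  V(Y) = (8)² = 64
Cov(X,Y) = ρ·σ(X)·σ(Y) = -0.2·23·8 = -36.8
V(0.3X + 0.5Y) = (0.3)²·V(X) + (0.5)²·V(Y) + 2·(0.3)·(0.5)·Cov(X,Y)
= 0.09·529 + 0.25·64 + 0.3·-36.8 = 52.57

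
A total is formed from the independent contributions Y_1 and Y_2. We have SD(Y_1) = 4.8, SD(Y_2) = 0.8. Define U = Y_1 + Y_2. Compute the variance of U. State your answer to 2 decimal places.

V(Y_1) = 23.04, V(Y_2) = 0.64
By independence, V(U) = (1)²V(Y_1) + (1)²V(Y_2)
= (1)²·23.04 + (1)²·0.64 = 23.68

23.68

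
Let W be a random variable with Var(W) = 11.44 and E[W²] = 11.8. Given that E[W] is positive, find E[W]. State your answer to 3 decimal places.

(E[W])² = E[W²] − Var(W) = 11.8 − 11.44 = 0.36
E[W] = √0.36 = 0.6

0.600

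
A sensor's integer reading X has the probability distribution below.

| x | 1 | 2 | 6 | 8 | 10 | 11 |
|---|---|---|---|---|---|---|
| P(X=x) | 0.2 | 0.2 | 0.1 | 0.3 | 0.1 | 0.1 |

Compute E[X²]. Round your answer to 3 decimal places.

45.900

E[X²] = (1)²(0.2) + (2)²(0.2) + (6)²(0.1) + (8)²(0.3) + (10)²(0.1) + (11)²(0.1) = 45.9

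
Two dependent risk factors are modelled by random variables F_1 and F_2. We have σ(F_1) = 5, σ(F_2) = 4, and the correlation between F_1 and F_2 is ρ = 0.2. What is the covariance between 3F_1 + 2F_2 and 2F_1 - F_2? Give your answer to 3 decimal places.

var(F_1) = (5)² = 25;  var(F_2) = (4)² = 16
Cov(F_1,F_2) = ρ·σ(F_1)·σ(F_2) = 0.2·5·4 = 4
Cov(3F_1 + 2F_2, 2F_1 - F_2) = (3)(2)var(F_1) + (2)(-1)var(F_2) + [(3)(-1) + (2)(2)]Cov(F_1,F_2)
= 6·25 + -2·16 + 1·4 = 122

122.000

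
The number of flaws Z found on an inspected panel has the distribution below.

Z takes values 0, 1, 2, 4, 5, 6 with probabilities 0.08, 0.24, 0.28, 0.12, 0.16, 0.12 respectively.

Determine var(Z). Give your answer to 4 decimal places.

3.7600

E[Z] = (0)(0.08) + (1)(0.24) + (2)(0.28) + (4)(0.12) + (5)(0.16) + (6)(0.12) = 2.8
E[Z²] = (0)²(0.08) + (1)²(0.24) + (2)²(0.28) + (4)²(0.12) + (5)²(0.16) + (6)²(0.12) = 11.6
var(Z) = E[Z²] − (E[Z])² = 11.6 − (2.8)² = 3.76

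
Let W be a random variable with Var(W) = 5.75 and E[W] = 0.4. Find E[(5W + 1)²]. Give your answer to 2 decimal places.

E[5W + 1] = 5·0.4 + 1 = 3
Var(5W + 1) = (5)²·5.75 = 143.75
E[(5W + 1)²] = Var((5W + 1)) + (E[(5W + 1)])² = 143.75 + (3)² = 152.75

152.75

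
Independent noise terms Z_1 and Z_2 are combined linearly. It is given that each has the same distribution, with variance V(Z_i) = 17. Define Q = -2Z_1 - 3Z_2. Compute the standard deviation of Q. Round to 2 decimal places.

By independence, V(Q) = (-2)²V(Z_1) + (-3)²V(Z_2)
= (-2)²·17 + (-3)²·17 = 221
sd(Q) = √221 ≈ 14.87

14.87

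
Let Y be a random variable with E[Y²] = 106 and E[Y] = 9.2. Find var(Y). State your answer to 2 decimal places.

var(Y) = 106 − (9.2)² = 21.36

21.36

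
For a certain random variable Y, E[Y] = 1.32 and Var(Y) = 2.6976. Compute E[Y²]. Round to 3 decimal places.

4.440

E[Y²] = Var(Y) + (E[Y])² = 2.6976 + (1.32)² = 4.44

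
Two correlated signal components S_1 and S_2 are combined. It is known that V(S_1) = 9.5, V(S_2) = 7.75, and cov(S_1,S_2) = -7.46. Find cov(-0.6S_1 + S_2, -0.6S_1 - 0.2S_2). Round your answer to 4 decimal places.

5.4508

cov(-0.6S_1 + S_2, -0.6S_1 - 0.2S_2) = (-0.6)(-0.6)V(S_1) + (1)(-0.2)V(S_2) + [(-0.6)(-0.2) + (1)(-0.6)]cov(S_1,S_2)
= 0.36·9.5 + -0.2·7.75 + -0.48·-7.46 = 5.4508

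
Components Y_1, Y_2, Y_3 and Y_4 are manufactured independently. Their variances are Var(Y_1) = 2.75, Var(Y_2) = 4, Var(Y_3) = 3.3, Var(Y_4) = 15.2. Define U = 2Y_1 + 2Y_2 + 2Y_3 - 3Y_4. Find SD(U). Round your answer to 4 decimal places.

By independence, Var(U) = (2)²Var(Y_1) + (2)²Var(Y_2) + (2)²Var(Y_3) + (-3)²Var(Y_4)
= (2)²·2.75 + (2)²·4 + (2)²·3.3 + (-3)²·15.2 = 177
SD(U) = √177 ≈ 13.3041

13.3041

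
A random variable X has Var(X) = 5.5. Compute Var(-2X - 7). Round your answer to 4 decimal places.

Var(-2X - 7) = (-2)²·Var(X) = 4·5.5 = 22

22.0000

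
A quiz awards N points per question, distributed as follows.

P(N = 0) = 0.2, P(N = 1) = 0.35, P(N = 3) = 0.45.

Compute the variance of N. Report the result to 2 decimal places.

E[N] = (0)(0.2) + (1)(0.35) + (3)(0.45) = 1.7
E[N²] = (0)²(0.2) + (1)²(0.35) + (3)²(0.45) = 4.4
Var(N) = E[N²] − (E[N])² = 4.4 − (1.7)² = 1.51

1.51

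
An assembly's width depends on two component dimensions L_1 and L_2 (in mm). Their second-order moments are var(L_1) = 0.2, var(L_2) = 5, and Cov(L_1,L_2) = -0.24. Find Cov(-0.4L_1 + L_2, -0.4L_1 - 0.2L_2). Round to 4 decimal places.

Cov(-0.4L_1 + L_2, -0.4L_1 - 0.2L_2) = (-0.4)(-0.4)var(L_1) + (1)(-0.2)var(L_2) + [(-0.4)(-0.2) + (1)(-0.4)]Cov(L_1,L_2)
= 0.16·0.2 + -0.2·5 + -0.32·-0.24 = -0.8912

-0.8912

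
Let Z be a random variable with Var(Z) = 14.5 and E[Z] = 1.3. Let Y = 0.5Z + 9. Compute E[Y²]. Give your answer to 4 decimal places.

E[0.5Z + 9] = 0.5·1.3 + 9 = 9.65
Var(0.5Z + 9) = (0.5)²·14.5 = 3.625
E[Y²] = Var(Y) + (E[Y])² = 3.625 + (9.65)² = 96.7475

96.7475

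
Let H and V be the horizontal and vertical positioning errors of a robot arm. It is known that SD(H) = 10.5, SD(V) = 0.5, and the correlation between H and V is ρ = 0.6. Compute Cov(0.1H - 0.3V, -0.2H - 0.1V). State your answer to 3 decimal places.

Var(H) = (10.5)² = 110.25;  Var(V) = (0.5)² = 0.25
Cov(H,V) = ρ·SD(H)·SD(V) = 0.6·10.5·0.5 = 3.15
Cov(0.1H - 0.3V, -0.2H - 0.1V) = (0.1)(-0.2)Var(H) + (-0.3)(-0.1)Var(V) + [(0.1)(-0.1) + (-0.3)(-0.2)]Cov(H,V)
= -0.02·110.25 + 0.03·0.25 + 0.05·3.15 = -2.04

-2.040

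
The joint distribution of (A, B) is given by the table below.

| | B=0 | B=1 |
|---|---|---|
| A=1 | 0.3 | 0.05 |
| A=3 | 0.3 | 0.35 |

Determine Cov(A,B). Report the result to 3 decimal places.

E[A] = 2.3,  E[B] = 0.4
E[AB] = 1.1
Cov(A,B) = E[AB] − E[A]E[B] = 1.1 − (2.3)(0.4) = 0.18

0.180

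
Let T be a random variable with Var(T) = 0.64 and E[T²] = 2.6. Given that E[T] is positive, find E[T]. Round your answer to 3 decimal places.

1.400

(E[T])² = E[T²] − Var(T) = 2.6 − 0.64 = 1.96
E[T] = √1.96 = 1.4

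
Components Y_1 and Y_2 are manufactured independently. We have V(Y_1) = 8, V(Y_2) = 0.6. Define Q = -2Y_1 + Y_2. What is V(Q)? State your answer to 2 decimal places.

32.60

By independence, V(Q) = (-2)²V(Y_1) + (1)²V(Y_2)
= (-2)²·8 + (1)²·0.6 = 32.6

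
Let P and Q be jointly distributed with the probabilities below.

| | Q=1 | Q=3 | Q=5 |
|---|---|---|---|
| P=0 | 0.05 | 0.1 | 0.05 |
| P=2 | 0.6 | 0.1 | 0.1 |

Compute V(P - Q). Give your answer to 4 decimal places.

3.6400

E[P] = 1.6,  E[Q] = 2,  E[PQ] = 2.8
V(P) = 3.2 − (1.6)² = 0.64;  V(Q) = 6.2 − (2)² = 2.2
Cov(P,Q) = 2.8 − (1.6)(2) = -0.4
V(P - Q) = (1)²·0.64 + (-1)²·2.2 + 2·(1)·(-1)·-0.4 = 3.64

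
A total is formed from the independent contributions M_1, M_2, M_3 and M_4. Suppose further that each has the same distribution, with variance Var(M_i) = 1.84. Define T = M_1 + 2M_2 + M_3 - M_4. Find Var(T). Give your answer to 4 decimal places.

By independence, Var(T) = (1)²Var(M_1) + (2)²Var(M_2) + (1)²Var(M_3) + (-1)²Var(M_4)
= (1)²·1.84 + (2)²·1.84 + (1)²·1.84 + (-1)²·1.84 = 12.88

12.8800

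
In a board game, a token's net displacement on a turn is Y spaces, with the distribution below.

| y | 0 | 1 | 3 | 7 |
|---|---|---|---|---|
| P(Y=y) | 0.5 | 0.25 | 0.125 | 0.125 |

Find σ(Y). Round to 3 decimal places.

2.291

E[Y] = (0)(0.5) + (1)(0.25) + (3)(0.125) + (7)(0.125) = 1.5
E[Y²] = (0)²(0.5) + (1)²(0.25) + (3)²(0.125) + (7)²(0.125) = 7.5
var(Y) = E[Y²] − (E[Y])² = 7.5 − (1.5)² = 5.25
σ(Y) = √5.25 ≈ 2.291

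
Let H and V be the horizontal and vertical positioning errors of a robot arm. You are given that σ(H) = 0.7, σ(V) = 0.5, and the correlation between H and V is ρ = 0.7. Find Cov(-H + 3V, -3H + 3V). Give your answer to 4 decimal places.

var(H) = (0.7)² = 0.49;  var(V) = (0.5)² = 0.25
Cov(H,V) = ρ·σ(H)·σ(V) = 0.7·0.7·0.5 = 0.245
Cov(-H + 3V, -3H + 3V) = (-1)(-3)var(H) + (3)(3)var(V) + [(-1)(3) + (3)(-3)]Cov(H,V)
= 3·0.49 + 9·0.25 + -12·0.245 = 0.78

0.7800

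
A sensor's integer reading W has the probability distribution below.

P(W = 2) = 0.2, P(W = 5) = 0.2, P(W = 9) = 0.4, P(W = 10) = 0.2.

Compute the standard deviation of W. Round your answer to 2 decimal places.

E[W] = (2)(0.2) + (5)(0.2) + (9)(0.4) + (10)(0.2) = 7
E[W²] = (2)²(0.2) + (5)²(0.2) + (9)²(0.4) + (10)²(0.2) = 58.2
Var(W) = E[W²] − (E[W])² = 58.2 − (7)² = 9.2
SD(W) = √9.2 ≈ 3.03

3.03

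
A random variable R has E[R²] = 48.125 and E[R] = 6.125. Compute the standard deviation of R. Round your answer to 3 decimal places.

V(R) = 48.125 − (6.125)² = 10.609375
sd(R) = √10.609375 ≈ 3.257

3.257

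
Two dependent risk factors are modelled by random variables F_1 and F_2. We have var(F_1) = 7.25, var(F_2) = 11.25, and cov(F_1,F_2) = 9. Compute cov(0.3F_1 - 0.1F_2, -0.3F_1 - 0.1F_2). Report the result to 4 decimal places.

cov(0.3F_1 - 0.1F_2, -0.3F_1 - 0.1F_2) = (0.3)(-0.3)var(F_1) + (-0.1)(-0.1)var(F_2) + [(0.3)(-0.1) + (-0.1)(-0.3)]cov(F_1,F_2)
= -0.09·7.25 + 0.01·11.25 + 0·9 = -0.54

-0.5400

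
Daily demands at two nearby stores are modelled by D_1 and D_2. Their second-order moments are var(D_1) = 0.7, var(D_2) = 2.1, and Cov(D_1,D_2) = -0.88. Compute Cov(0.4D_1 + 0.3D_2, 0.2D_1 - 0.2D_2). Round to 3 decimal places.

-0.052

Cov(0.4D_1 + 0.3D_2, 0.2D_1 - 0.2D_2) = (0.4)(0.2)var(D_1) + (0.3)(-0.2)var(D_2) + [(0.4)(-0.2) + (0.3)(0.2)]Cov(D_1,D_2)
= 0.08·0.7 + -0.06·2.1 + -0.02·-0.88 = -0.0524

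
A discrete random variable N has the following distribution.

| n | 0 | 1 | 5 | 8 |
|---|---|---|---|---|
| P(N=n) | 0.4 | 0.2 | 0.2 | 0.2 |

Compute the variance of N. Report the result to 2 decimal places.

10.16

E[N] = (0)(0.4) + (1)(0.2) + (5)(0.2) + (8)(0.2) = 2.8
E[N²] = (0)²(0.4) + (1)²(0.2) + (5)²(0.2) + (8)²(0.2) = 18
V(N) = E[N²] − (E[N])² = 18 − (2.8)² = 10.16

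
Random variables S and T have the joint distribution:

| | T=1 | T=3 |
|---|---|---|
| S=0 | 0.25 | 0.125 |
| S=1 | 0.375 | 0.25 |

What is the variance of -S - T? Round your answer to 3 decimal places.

E[S] = 0.625,  E[T] = 1.75,  E[ST] = 1.125
Var(S) = 0.625 − (0.625)² = 0.234375;  Var(T) = 4 − (1.75)² = 0.9375
cov(S,T) = 1.125 − (0.625)(1.75) = 0.03125
Var(-S - T) = (-1)²·0.234375 + (-1)²·0.9375 + 2·(-1)·(-1)·0.03125 = 1.234375

1.234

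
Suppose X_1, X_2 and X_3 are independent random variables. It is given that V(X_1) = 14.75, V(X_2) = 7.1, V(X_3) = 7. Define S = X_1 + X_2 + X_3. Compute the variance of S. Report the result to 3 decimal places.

28.850

By independence, V(S) = (1)²V(X_1) + (1)²V(X_2) + (1)²V(X_3)
= (1)²·14.75 + (1)²·7.1 + (1)²·7 = 28.85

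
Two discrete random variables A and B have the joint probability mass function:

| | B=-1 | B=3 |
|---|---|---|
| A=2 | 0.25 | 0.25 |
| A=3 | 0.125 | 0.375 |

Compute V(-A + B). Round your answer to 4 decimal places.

E[A] = 2.5,  E[B] = 1.5,  E[AB] = 4
V(A) = 6.5 − (2.5)² = 0.25;  V(B) = 6 − (1.5)² = 3.75
Cov(A,B) = 4 − (2.5)(1.5) = 0.25
V(-A + B) = (-1)²·0.25 + (1)²·3.75 + 2·(-1)·(1)·0.25 = 3.5

3.5000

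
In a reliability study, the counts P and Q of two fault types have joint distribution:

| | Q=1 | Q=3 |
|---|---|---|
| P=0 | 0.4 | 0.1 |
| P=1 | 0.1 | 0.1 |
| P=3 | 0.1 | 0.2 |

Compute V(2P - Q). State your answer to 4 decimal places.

5.6400

E[P] = 1.1,  E[Q] = 1.8,  E[PQ] = 2.5
V(P) = 2.9 − (1.1)² = 1.69;  V(Q) = 4.2 − (1.8)² = 0.96
Cov(P,Q) = 2.5 − (1.1)(1.8) = 0.52
V(2P - Q) = (2)²·1.69 + (-1)²·0.96 + 2·(2)·(-1)·0.52 = 5.64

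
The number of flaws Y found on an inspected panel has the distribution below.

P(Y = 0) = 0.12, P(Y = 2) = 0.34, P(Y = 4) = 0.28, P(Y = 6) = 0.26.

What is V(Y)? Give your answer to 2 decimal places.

3.91

E[Y] = (0)(0.12) + (2)(0.34) + (4)(0.28) + (6)(0.26) = 3.36
E[Y²] = (0)²(0.12) + (2)²(0.34) + (4)²(0.28) + (6)²(0.26) = 15.2
V(Y) = E[Y²] − (E[Y])² = 15.2 − (3.36)² = 3.9104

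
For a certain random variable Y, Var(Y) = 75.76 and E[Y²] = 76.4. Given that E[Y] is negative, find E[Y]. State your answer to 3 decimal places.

(E[Y])² = E[Y²] − Var(Y) = 76.4 − 75.76 = 0.64
E[Y] = −√0.64 = -0.8

-0.800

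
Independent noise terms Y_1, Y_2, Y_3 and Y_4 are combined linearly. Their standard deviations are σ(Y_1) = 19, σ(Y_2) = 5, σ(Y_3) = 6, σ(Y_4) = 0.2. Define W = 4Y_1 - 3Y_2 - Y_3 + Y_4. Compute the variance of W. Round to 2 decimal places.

6037.04

Var(Y_1) = 361, Var(Y_2) = 25, Var(Y_3) = 36, Var(Y_4) = 0.04
By independence, Var(W) = (4)²Var(Y_1) + (-3)²Var(Y_2) + (-1)²Var(Y_3) + (1)²Var(Y_4)
= (4)²·361 + (-3)²·25 + (-1)²·36 + (1)²·0.04 = 6037.04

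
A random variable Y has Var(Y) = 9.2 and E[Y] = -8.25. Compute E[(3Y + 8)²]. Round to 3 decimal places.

E[3Y + 8] = 3·-8.25 + 8 = -16.75
Var(3Y + 8) = (3)²·9.2 = 82.8
E[(3Y + 8)²] = Var((3Y + 8)) + (E[(3Y + 8)])² = 82.8 + (-16.75)² = 363.3625

363.363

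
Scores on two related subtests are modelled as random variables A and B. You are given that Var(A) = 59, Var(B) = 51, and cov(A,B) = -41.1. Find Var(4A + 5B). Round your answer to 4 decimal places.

Var(4A + 5B) = (4)²·Var(A) + (5)²·Var(B) + 2·(4)·(5)·cov(A,B)
= 16·59 + 25·51 + 40·-41.1 = 575

575.0000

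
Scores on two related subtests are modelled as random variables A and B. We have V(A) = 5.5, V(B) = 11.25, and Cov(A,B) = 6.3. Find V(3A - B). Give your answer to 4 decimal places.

22.9500

V(3A - B) = (3)²·V(A) + (-1)²·V(B) + 2·(3)·(-1)·Cov(A,B)
= 9·5.5 + 1·11.25 + -6·6.3 = 22.95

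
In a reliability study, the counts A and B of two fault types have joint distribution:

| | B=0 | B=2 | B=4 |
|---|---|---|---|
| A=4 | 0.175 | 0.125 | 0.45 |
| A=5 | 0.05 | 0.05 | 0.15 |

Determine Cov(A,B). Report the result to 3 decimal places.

0.013

E[A] = 4.25,  E[B] = 2.75
E[AB] = 11.7
Cov(A,B) = E[AB] − E[A]E[B] = 11.7 − (4.25)(2.75) = 0.0125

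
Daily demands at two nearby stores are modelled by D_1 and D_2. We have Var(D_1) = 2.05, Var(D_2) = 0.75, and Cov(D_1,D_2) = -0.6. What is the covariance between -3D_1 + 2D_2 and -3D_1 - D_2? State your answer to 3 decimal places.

18.750

Cov(-3D_1 + 2D_2, -3D_1 - D_2) = (-3)(-3)Var(D_1) + (2)(-1)Var(D_2) + [(-3)(-1) + (2)(-3)]Cov(D_1,D_2)
= 9·2.05 + -2·0.75 + -3·-0.6 = 18.75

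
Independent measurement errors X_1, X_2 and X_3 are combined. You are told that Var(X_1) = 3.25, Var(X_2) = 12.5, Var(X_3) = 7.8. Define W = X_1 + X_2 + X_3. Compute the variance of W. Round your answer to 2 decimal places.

By independence, Var(W) = (1)²Var(X_1) + (1)²Var(X_2) + (1)²Var(X_3)
= (1)²·3.25 + (1)²·12.5 + (1)²·7.8 = 23.55

23.55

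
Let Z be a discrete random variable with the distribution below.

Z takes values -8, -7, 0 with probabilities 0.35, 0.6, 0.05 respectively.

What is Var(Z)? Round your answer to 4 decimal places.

E[Z] = (-8)(0.35) + (-7)(0.6) + (0)(0.05) = -7
E[Z²] = (-8)²(0.35) + (-7)²(0.6) + (0)²(0.05) = 51.8
Var(Z) = E[Z²] − (E[Z])² = 51.8 − (-7)² = 2.8

2.8000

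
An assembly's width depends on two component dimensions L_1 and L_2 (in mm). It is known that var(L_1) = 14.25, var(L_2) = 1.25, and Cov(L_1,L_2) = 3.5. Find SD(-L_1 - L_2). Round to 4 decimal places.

var(-L_1 - L_2) = (-1)²·var(L_1) + (-1)²·var(L_2) + 2·(-1)·(-1)·Cov(L_1,L_2)
= 1·14.25 + 1·1.25 + 2·3.5 = 22.5
SD(-L_1 - L_2) = √22.5 ≈ 4.7434

4.7434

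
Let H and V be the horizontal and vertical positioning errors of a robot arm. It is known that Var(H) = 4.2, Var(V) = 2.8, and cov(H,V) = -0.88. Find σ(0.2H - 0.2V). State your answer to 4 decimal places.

Var(0.2H - 0.2V) = (0.2)²·Var(H) + (-0.2)²·Var(V) + 2·(0.2)·(-0.2)·cov(H,V)
= 0.04·4.2 + 0.04·2.8 + -0.08·-0.88 = 0.3504
σ(0.2H - 0.2V) = √0.3504 ≈ 0.5919

0.5919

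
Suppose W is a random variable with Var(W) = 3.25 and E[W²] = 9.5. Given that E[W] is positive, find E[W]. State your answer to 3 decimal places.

2.500

(E[W])² = E[W²] − Var(W) = 9.5 − 3.25 = 6.25
E[W] = √6.25 = 2.5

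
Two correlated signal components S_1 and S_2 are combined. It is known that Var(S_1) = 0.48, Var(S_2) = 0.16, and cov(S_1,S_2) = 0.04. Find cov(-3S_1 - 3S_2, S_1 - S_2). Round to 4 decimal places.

-0.9600

cov(-3S_1 - 3S_2, S_1 - S_2) = (-3)(1)Var(S_1) + (-3)(-1)Var(S_2) + [(-3)(-1) + (-3)(1)]cov(S_1,S_2)
= -3·0.48 + 3·0.16 + 0·0.04 = -0.96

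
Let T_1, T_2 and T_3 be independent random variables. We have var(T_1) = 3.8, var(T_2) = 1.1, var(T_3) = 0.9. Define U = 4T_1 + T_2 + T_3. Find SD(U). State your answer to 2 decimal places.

7.92

By independence, var(U) = (4)²var(T_1) + (1)²var(T_2) + (1)²var(T_3)
= (4)²·3.8 + (1)²·1.1 + (1)²·0.9 = 62.8
SD(U) = √62.8 ≈ 7.92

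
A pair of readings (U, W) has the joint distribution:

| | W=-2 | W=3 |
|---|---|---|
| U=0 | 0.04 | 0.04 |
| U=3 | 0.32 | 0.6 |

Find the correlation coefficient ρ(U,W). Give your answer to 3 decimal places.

0.086

E[U] = 2.76,  E[W] = 1.2
E[UW] = 3.48
Cov(U,W) = E[UW] − E[U]E[W] = 3.48 − (2.76)(1.2) = 0.168
var(U) = 0.6624,  var(W) = 5.76
ρ = 0.168 / √(0.6624·5.76) ≈ 0.086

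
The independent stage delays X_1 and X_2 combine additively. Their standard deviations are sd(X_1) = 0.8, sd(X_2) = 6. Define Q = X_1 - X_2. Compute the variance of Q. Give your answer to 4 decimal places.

36.6400

Var(X_1) = 0.64, Var(X_2) = 36
By independence, Var(Q) = (1)²Var(X_1) + (-1)²Var(X_2)
= (1)²·0.64 + (-1)²·36 = 36.64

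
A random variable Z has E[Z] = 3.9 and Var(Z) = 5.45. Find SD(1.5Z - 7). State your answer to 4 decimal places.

Var(1.5Z - 7) = (1.5)²·5.45 = 12.2625
SD(1.5Z - 7) = √12.2625 ≈ 3.5018

3.5018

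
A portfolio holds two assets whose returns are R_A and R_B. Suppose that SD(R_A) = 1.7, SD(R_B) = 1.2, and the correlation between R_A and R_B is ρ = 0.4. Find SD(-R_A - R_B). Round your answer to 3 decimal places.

2.442

Var(R_A) = (1.7)² = 2.89;  Var(R_B) = (1.2)² = 1.44
Cov(R_A,R_B) = ρ·SD(R_A)·SD(R_B) = 0.4·1.7·1.2 = 0.816
Var(-R_A - R_B) = (-1)²·Var(R_A) + (-1)²·Var(R_B) + 2·(-1)·(-1)·Cov(R_A,R_B)
= 1·2.89 + 1·1.44 + 2·0.816 = 5.962
SD(-R_A - R_B) = √5.962 ≈ 2.442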